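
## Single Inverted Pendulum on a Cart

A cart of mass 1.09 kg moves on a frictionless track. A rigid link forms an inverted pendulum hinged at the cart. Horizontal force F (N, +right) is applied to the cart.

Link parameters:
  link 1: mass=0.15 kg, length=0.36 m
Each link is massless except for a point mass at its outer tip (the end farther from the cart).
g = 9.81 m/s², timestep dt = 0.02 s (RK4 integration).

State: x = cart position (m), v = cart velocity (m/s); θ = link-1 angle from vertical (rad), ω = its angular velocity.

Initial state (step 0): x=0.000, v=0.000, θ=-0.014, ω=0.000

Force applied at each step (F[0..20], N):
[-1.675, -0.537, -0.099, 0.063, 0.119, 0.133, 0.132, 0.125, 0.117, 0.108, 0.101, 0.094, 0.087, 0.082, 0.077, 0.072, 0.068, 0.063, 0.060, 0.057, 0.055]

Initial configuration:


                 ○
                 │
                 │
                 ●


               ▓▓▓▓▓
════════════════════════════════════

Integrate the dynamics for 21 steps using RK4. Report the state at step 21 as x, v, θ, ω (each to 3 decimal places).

Answer: x=-0.010, v=-0.011, θ=0.002, ω=0.003

Derivation:
apply F[0]=-1.675 → step 1: x=-0.000, v=-0.030, θ=-0.013, ω=0.077
apply F[1]=-0.537 → step 2: x=-0.001, v=-0.040, θ=-0.012, ω=0.097
apply F[2]=-0.099 → step 3: x=-0.002, v=-0.041, θ=-0.010, ω=0.095
apply F[3]=+0.063 → step 4: x=-0.003, v=-0.040, θ=-0.008, ω=0.086
apply F[4]=+0.119 → step 5: x=-0.003, v=-0.038, θ=-0.006, ω=0.076
apply F[5]=+0.133 → step 6: x=-0.004, v=-0.035, θ=-0.005, ω=0.066
apply F[6]=+0.132 → step 7: x=-0.005, v=-0.033, θ=-0.004, ω=0.057
apply F[7]=+0.125 → step 8: x=-0.005, v=-0.030, θ=-0.002, ω=0.048
apply F[8]=+0.117 → step 9: x=-0.006, v=-0.028, θ=-0.002, ω=0.041
apply F[9]=+0.108 → step 10: x=-0.007, v=-0.026, θ=-0.001, ω=0.035
apply F[10]=+0.101 → step 11: x=-0.007, v=-0.024, θ=-0.000, ω=0.030
apply F[11]=+0.094 → step 12: x=-0.008, v=-0.022, θ=0.000, ω=0.025
apply F[12]=+0.087 → step 13: x=-0.008, v=-0.021, θ=0.001, ω=0.021
apply F[13]=+0.082 → step 14: x=-0.008, v=-0.019, θ=0.001, ω=0.017
apply F[14]=+0.077 → step 15: x=-0.009, v=-0.018, θ=0.002, ω=0.014
apply F[15]=+0.072 → step 16: x=-0.009, v=-0.017, θ=0.002, ω=0.012
apply F[16]=+0.068 → step 17: x=-0.009, v=-0.015, θ=0.002, ω=0.009
apply F[17]=+0.063 → step 18: x=-0.010, v=-0.014, θ=0.002, ω=0.007
apply F[18]=+0.060 → step 19: x=-0.010, v=-0.013, θ=0.002, ω=0.006
apply F[19]=+0.057 → step 20: x=-0.010, v=-0.012, θ=0.002, ω=0.004
apply F[20]=+0.055 → step 21: x=-0.010, v=-0.011, θ=0.002, ω=0.003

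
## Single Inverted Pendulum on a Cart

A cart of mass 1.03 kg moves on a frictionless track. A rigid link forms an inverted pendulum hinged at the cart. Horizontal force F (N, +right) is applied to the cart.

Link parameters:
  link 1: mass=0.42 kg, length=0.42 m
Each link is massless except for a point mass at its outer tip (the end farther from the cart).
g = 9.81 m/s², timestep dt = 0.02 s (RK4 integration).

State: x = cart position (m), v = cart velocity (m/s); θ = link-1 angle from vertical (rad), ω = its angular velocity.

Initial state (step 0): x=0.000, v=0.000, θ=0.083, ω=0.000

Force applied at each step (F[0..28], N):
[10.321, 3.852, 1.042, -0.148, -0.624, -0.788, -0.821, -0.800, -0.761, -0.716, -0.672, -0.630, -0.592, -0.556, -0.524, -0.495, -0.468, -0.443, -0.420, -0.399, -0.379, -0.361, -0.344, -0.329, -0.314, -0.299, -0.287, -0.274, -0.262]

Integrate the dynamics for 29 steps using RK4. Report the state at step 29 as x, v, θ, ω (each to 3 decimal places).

apply F[0]=+10.321 → step 1: x=0.002, v=0.193, θ=0.079, ω=-0.421
apply F[1]=+3.852 → step 2: x=0.006, v=0.262, θ=0.069, ω=-0.550
apply F[2]=+1.042 → step 3: x=0.012, v=0.277, θ=0.058, ω=-0.556
apply F[3]=-0.148 → step 4: x=0.017, v=0.270, θ=0.047, ω=-0.515
apply F[4]=-0.624 → step 5: x=0.023, v=0.255, θ=0.038, ω=-0.458
apply F[5]=-0.788 → step 6: x=0.028, v=0.237, θ=0.029, ω=-0.400
apply F[6]=-0.821 → step 7: x=0.032, v=0.219, θ=0.022, ω=-0.345
apply F[7]=-0.800 → step 8: x=0.036, v=0.202, θ=0.015, ω=-0.296
apply F[8]=-0.761 → step 9: x=0.040, v=0.186, θ=0.010, ω=-0.253
apply F[9]=-0.716 → step 10: x=0.044, v=0.172, θ=0.005, ω=-0.215
apply F[10]=-0.672 → step 11: x=0.047, v=0.159, θ=0.001, ω=-0.182
apply F[11]=-0.630 → step 12: x=0.050, v=0.146, θ=-0.002, ω=-0.153
apply F[12]=-0.592 → step 13: x=0.053, v=0.135, θ=-0.005, ω=-0.129
apply F[13]=-0.556 → step 14: x=0.056, v=0.125, θ=-0.007, ω=-0.107
apply F[14]=-0.524 → step 15: x=0.058, v=0.115, θ=-0.009, ω=-0.088
apply F[15]=-0.495 → step 16: x=0.060, v=0.107, θ=-0.011, ω=-0.072
apply F[16]=-0.468 → step 17: x=0.062, v=0.098, θ=-0.012, ω=-0.058
apply F[17]=-0.443 → step 18: x=0.064, v=0.091, θ=-0.013, ω=-0.046
apply F[18]=-0.420 → step 19: x=0.066, v=0.084, θ=-0.014, ω=-0.036
apply F[19]=-0.399 → step 20: x=0.067, v=0.077, θ=-0.015, ω=-0.027
apply F[20]=-0.379 → step 21: x=0.069, v=0.071, θ=-0.015, ω=-0.019
apply F[21]=-0.361 → step 22: x=0.070, v=0.065, θ=-0.016, ω=-0.013
apply F[22]=-0.344 → step 23: x=0.072, v=0.060, θ=-0.016, ω=-0.007
apply F[23]=-0.329 → step 24: x=0.073, v=0.055, θ=-0.016, ω=-0.002
apply F[24]=-0.314 → step 25: x=0.074, v=0.050, θ=-0.016, ω=0.002
apply F[25]=-0.299 → step 26: x=0.075, v=0.045, θ=-0.016, ω=0.005
apply F[26]=-0.287 → step 27: x=0.076, v=0.041, θ=-0.016, ω=0.008
apply F[27]=-0.274 → step 28: x=0.076, v=0.037, θ=-0.015, ω=0.010
apply F[28]=-0.262 → step 29: x=0.077, v=0.033, θ=-0.015, ω=0.012

Answer: x=0.077, v=0.033, θ=-0.015, ω=0.012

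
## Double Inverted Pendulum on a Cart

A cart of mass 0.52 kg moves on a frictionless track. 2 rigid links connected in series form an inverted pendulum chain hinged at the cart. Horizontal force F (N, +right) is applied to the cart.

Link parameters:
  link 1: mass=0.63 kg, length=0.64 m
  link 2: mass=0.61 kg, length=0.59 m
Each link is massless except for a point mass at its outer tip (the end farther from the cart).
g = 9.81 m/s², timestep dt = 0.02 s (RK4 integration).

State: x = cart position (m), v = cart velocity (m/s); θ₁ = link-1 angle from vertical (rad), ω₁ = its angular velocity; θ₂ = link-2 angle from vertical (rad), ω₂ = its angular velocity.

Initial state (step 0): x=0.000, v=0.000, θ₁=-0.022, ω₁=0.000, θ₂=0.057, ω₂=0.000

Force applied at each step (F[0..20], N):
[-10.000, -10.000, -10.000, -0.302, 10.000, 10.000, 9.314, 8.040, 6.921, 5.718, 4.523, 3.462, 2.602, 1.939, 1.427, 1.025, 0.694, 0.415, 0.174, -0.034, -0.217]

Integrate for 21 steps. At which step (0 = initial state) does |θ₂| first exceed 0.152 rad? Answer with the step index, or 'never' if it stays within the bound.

apply F[0]=-10.000 → step 1: x=-0.004, v=-0.375, θ₁=-0.016, ω₁=0.556, θ₂=0.058, ω₂=0.052
apply F[1]=-10.000 → step 2: x=-0.015, v=-0.755, θ₁=0.000, ω₁=1.129, θ₂=0.059, ω₂=0.094
apply F[2]=-10.000 → step 3: x=-0.034, v=-1.145, θ₁=0.029, ω₁=1.730, θ₂=0.061, ω₂=0.120
apply F[3]=-0.302 → step 4: x=-0.057, v=-1.174, θ₁=0.064, ω₁=1.785, θ₂=0.064, ω₂=0.128
apply F[4]=+10.000 → step 5: x=-0.077, v=-0.826, θ₁=0.094, ω₁=1.273, θ₂=0.066, ω₂=0.118
apply F[5]=+10.000 → step 6: x=-0.090, v=-0.496, θ₁=0.115, ω₁=0.804, θ₂=0.068, ω₂=0.091
apply F[6]=+9.314 → step 7: x=-0.097, v=-0.203, θ₁=0.127, ω₁=0.405, θ₂=0.070, ω₂=0.051
apply F[7]=+8.040 → step 8: x=-0.099, v=0.037, θ₁=0.132, ω₁=0.094, θ₂=0.070, ω₂=0.006
apply F[8]=+6.921 → step 9: x=-0.096, v=0.234, θ₁=0.132, ω₁=-0.150, θ₂=0.070, ω₂=-0.039
apply F[9]=+5.718 → step 10: x=-0.090, v=0.388, θ₁=0.127, ω₁=-0.331, θ₂=0.069, ω₂=-0.082
apply F[10]=+4.523 → step 11: x=-0.081, v=0.502, θ₁=0.119, ω₁=-0.452, θ₂=0.067, ω₂=-0.120
apply F[11]=+3.462 → step 12: x=-0.070, v=0.581, θ₁=0.109, ω₁=-0.524, θ₂=0.064, ω₂=-0.152
apply F[12]=+2.602 → step 13: x=-0.058, v=0.632, θ₁=0.098, ω₁=-0.560, θ₂=0.061, ω₂=-0.180
apply F[13]=+1.939 → step 14: x=-0.045, v=0.664, θ₁=0.087, ω₁=-0.571, θ₂=0.057, ω₂=-0.202
apply F[14]=+1.427 → step 15: x=-0.032, v=0.681, θ₁=0.076, ω₁=-0.566, θ₂=0.053, ω₂=-0.219
apply F[15]=+1.025 → step 16: x=-0.018, v=0.689, θ₁=0.065, ω₁=-0.550, θ₂=0.048, ω₂=-0.232
apply F[16]=+0.694 → step 17: x=-0.004, v=0.688, θ₁=0.054, ω₁=-0.527, θ₂=0.043, ω₂=-0.240
apply F[17]=+0.415 → step 18: x=0.009, v=0.682, θ₁=0.044, ω₁=-0.500, θ₂=0.039, ω₂=-0.245
apply F[18]=+0.174 → step 19: x=0.023, v=0.671, θ₁=0.034, ω₁=-0.470, θ₂=0.034, ω₂=-0.247
apply F[19]=-0.034 → step 20: x=0.036, v=0.656, θ₁=0.025, ω₁=-0.438, θ₂=0.029, ω₂=-0.246
apply F[20]=-0.217 → step 21: x=0.049, v=0.638, θ₁=0.017, ω₁=-0.406, θ₂=0.024, ω₂=-0.242
max |θ₂| = 0.070 ≤ 0.152 over all 22 states.

Answer: never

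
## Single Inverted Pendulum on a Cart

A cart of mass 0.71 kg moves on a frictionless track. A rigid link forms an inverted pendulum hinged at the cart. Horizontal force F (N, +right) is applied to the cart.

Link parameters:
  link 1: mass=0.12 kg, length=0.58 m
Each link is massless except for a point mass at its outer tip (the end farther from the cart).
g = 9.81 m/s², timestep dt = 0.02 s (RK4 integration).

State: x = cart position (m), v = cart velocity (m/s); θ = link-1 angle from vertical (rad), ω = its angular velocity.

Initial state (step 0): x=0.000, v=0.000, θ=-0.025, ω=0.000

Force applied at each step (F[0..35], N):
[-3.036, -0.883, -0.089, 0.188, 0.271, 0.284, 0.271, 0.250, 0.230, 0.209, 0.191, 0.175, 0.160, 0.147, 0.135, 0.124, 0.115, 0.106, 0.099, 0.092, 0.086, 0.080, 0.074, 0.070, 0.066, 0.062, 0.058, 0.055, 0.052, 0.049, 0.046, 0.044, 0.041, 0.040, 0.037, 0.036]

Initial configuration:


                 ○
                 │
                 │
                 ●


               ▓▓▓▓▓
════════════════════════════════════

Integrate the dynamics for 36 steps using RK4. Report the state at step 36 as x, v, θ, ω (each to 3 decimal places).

apply F[0]=-3.036 → step 1: x=-0.001, v=-0.085, θ=-0.024, ω=0.138
apply F[1]=-0.883 → step 2: x=-0.003, v=-0.109, θ=-0.021, ω=0.172
apply F[2]=-0.089 → step 3: x=-0.005, v=-0.111, θ=-0.017, ω=0.169
apply F[3]=+0.188 → step 4: x=-0.007, v=-0.105, θ=-0.014, ω=0.153
apply F[4]=+0.271 → step 5: x=-0.009, v=-0.097, θ=-0.011, ω=0.135
apply F[5]=+0.284 → step 6: x=-0.011, v=-0.089, θ=-0.008, ω=0.118
apply F[6]=+0.271 → step 7: x=-0.013, v=-0.081, θ=-0.006, ω=0.102
apply F[7]=+0.250 → step 8: x=-0.014, v=-0.073, θ=-0.004, ω=0.087
apply F[8]=+0.230 → step 9: x=-0.016, v=-0.067, θ=-0.003, ω=0.075
apply F[9]=+0.209 → step 10: x=-0.017, v=-0.061, θ=-0.001, ω=0.064
apply F[10]=+0.191 → step 11: x=-0.018, v=-0.055, θ=-0.000, ω=0.054
apply F[11]=+0.175 → step 12: x=-0.019, v=-0.051, θ=0.001, ω=0.046
apply F[12]=+0.160 → step 13: x=-0.020, v=-0.046, θ=0.002, ω=0.039
apply F[13]=+0.147 → step 14: x=-0.021, v=-0.042, θ=0.002, ω=0.032
apply F[14]=+0.135 → step 15: x=-0.022, v=-0.038, θ=0.003, ω=0.027
apply F[15]=+0.124 → step 16: x=-0.023, v=-0.035, θ=0.003, ω=0.022
apply F[16]=+0.115 → step 17: x=-0.023, v=-0.032, θ=0.004, ω=0.018
apply F[17]=+0.106 → step 18: x=-0.024, v=-0.029, θ=0.004, ω=0.014
apply F[18]=+0.099 → step 19: x=-0.024, v=-0.026, θ=0.004, ω=0.011
apply F[19]=+0.092 → step 20: x=-0.025, v=-0.024, θ=0.005, ω=0.008
apply F[20]=+0.086 → step 21: x=-0.025, v=-0.022, θ=0.005, ω=0.006
apply F[21]=+0.080 → step 22: x=-0.026, v=-0.019, θ=0.005, ω=0.004
apply F[22]=+0.074 → step 23: x=-0.026, v=-0.018, θ=0.005, ω=0.002
apply F[23]=+0.070 → step 24: x=-0.026, v=-0.016, θ=0.005, ω=0.001
apply F[24]=+0.066 → step 25: x=-0.027, v=-0.014, θ=0.005, ω=-0.000
apply F[25]=+0.062 → step 26: x=-0.027, v=-0.012, θ=0.005, ω=-0.001
apply F[26]=+0.058 → step 27: x=-0.027, v=-0.011, θ=0.005, ω=-0.002
apply F[27]=+0.055 → step 28: x=-0.027, v=-0.010, θ=0.005, ω=-0.003
apply F[28]=+0.052 → step 29: x=-0.028, v=-0.008, θ=0.005, ω=-0.004
apply F[29]=+0.049 → step 30: x=-0.028, v=-0.007, θ=0.005, ω=-0.004
apply F[30]=+0.046 → step 31: x=-0.028, v=-0.006, θ=0.005, ω=-0.005
apply F[31]=+0.044 → step 32: x=-0.028, v=-0.005, θ=0.004, ω=-0.005
apply F[32]=+0.041 → step 33: x=-0.028, v=-0.004, θ=0.004, ω=-0.005
apply F[33]=+0.040 → step 34: x=-0.028, v=-0.003, θ=0.004, ω=-0.006
apply F[34]=+0.037 → step 35: x=-0.028, v=-0.002, θ=0.004, ω=-0.006
apply F[35]=+0.036 → step 36: x=-0.028, v=-0.001, θ=0.004, ω=-0.006

Answer: x=-0.028, v=-0.001, θ=0.004, ω=-0.006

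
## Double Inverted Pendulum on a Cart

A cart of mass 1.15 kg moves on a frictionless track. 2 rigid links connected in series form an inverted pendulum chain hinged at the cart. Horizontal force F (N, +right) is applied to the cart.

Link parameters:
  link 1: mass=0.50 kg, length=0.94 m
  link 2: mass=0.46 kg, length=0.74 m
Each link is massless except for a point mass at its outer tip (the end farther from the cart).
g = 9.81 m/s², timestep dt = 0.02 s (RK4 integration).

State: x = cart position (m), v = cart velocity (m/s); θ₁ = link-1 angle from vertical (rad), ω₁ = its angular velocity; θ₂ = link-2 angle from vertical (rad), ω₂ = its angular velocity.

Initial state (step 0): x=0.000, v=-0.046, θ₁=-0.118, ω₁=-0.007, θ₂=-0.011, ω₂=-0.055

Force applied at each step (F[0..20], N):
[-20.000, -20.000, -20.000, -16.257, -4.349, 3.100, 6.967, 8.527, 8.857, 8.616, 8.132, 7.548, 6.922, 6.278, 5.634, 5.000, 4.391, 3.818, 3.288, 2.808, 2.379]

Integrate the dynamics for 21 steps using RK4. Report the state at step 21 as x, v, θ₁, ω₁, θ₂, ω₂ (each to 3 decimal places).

apply F[0]=-20.000 → step 1: x=-0.004, v=-0.371, θ₁=-0.115, ω₁=0.289, θ₂=-0.011, ω₂=0.008
apply F[1]=-20.000 → step 2: x=-0.015, v=-0.698, θ₁=-0.106, ω₁=0.589, θ₂=-0.011, ω₂=0.066
apply F[2]=-20.000 → step 3: x=-0.032, v=-1.028, θ₁=-0.092, ω₁=0.899, θ₂=-0.009, ω₂=0.117
apply F[3]=-16.257 → step 4: x=-0.055, v=-1.298, θ₁=-0.071, ω₁=1.153, θ₂=-0.006, ω₂=0.154
apply F[4]=-4.349 → step 5: x=-0.082, v=-1.365, θ₁=-0.048, ω₁=1.203, θ₂=-0.003, ω₂=0.179
apply F[5]=+3.100 → step 6: x=-0.109, v=-1.306, θ₁=-0.024, ω₁=1.127, θ₂=0.001, ω₂=0.194
apply F[6]=+6.967 → step 7: x=-0.134, v=-1.183, θ₁=-0.003, ω₁=0.990, θ₂=0.005, ω₂=0.202
apply F[7]=+8.527 → step 8: x=-0.156, v=-1.035, θ₁=0.015, ω₁=0.835, θ₂=0.009, ω₂=0.202
apply F[8]=+8.857 → step 9: x=-0.175, v=-0.885, θ₁=0.030, ω₁=0.682, θ₂=0.013, ω₂=0.196
apply F[9]=+8.616 → step 10: x=-0.191, v=-0.741, θ₁=0.043, ω₁=0.541, θ₂=0.017, ω₂=0.185
apply F[10]=+8.132 → step 11: x=-0.205, v=-0.607, θ₁=0.052, ω₁=0.414, θ₂=0.020, ω₂=0.170
apply F[11]=+7.548 → step 12: x=-0.216, v=-0.485, θ₁=0.059, ω₁=0.303, θ₂=0.024, ω₂=0.153
apply F[12]=+6.922 → step 13: x=-0.224, v=-0.375, θ₁=0.064, ω₁=0.206, θ₂=0.026, ω₂=0.133
apply F[13]=+6.278 → step 14: x=-0.231, v=-0.277, θ₁=0.068, ω₁=0.124, θ₂=0.029, ω₂=0.113
apply F[14]=+5.634 → step 15: x=-0.235, v=-0.191, θ₁=0.069, ω₁=0.054, θ₂=0.031, ω₂=0.093
apply F[15]=+5.000 → step 16: x=-0.238, v=-0.116, θ₁=0.070, ω₁=-0.004, θ₂=0.033, ω₂=0.073
apply F[16]=+4.391 → step 17: x=-0.240, v=-0.051, θ₁=0.069, ω₁=-0.051, θ₂=0.034, ω₂=0.055
apply F[17]=+3.818 → step 18: x=-0.241, v=0.004, θ₁=0.068, ω₁=-0.088, θ₂=0.035, ω₂=0.037
apply F[18]=+3.288 → step 19: x=-0.240, v=0.050, θ₁=0.066, ω₁=-0.117, θ₂=0.035, ω₂=0.020
apply F[19]=+2.808 → step 20: x=-0.239, v=0.088, θ₁=0.063, ω₁=-0.139, θ₂=0.036, ω₂=0.005
apply F[20]=+2.379 → step 21: x=-0.237, v=0.120, θ₁=0.060, ω₁=-0.154, θ₂=0.036, ω₂=-0.008

Answer: x=-0.237, v=0.120, θ₁=0.060, ω₁=-0.154, θ₂=0.036, ω₂=-0.008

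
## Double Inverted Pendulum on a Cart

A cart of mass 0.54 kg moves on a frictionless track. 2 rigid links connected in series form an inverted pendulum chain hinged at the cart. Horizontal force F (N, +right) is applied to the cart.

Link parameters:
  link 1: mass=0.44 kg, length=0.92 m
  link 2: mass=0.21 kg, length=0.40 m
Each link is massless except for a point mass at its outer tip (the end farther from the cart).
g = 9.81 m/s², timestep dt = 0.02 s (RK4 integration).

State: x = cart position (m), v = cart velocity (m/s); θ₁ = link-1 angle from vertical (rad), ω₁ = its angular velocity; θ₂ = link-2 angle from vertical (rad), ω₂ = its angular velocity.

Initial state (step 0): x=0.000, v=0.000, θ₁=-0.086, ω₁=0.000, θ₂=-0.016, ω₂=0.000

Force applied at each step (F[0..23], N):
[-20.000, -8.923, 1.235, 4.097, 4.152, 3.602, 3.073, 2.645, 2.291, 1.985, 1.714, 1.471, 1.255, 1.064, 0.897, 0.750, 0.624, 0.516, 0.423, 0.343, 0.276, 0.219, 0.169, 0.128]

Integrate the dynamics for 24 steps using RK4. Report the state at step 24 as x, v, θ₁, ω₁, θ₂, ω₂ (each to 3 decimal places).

Answer: x=-0.105, v=0.109, θ₁=0.016, ω₁=-0.079, θ₂=0.012, ω₂=-0.030

Derivation:
apply F[0]=-20.000 → step 1: x=-0.007, v=-0.716, θ₁=-0.079, ω₁=0.748, θ₂=-0.015, ω₂=0.063
apply F[1]=-8.923 → step 2: x=-0.025, v=-1.029, θ₁=-0.060, ω₁=1.068, θ₂=-0.014, ω₂=0.104
apply F[2]=+1.235 → step 3: x=-0.045, v=-0.973, θ₁=-0.040, ω₁=0.993, θ₂=-0.011, ω₂=0.128
apply F[3]=+4.097 → step 4: x=-0.062, v=-0.815, θ₁=-0.022, ω₁=0.812, θ₂=-0.009, ω₂=0.141
apply F[4]=+4.152 → step 5: x=-0.077, v=-0.658, θ₁=-0.007, ω₁=0.638, θ₂=-0.006, ω₂=0.146
apply F[5]=+3.602 → step 6: x=-0.089, v=-0.524, θ₁=0.004, ω₁=0.493, θ₂=-0.003, ω₂=0.144
apply F[6]=+3.073 → step 7: x=-0.098, v=-0.412, θ₁=0.013, ω₁=0.374, θ₂=0.000, ω₂=0.137
apply F[7]=+2.645 → step 8: x=-0.106, v=-0.318, θ₁=0.019, ω₁=0.277, θ₂=0.003, ω₂=0.127
apply F[8]=+2.291 → step 9: x=-0.111, v=-0.238, θ₁=0.024, ω₁=0.196, θ₂=0.005, ω₂=0.114
apply F[9]=+1.985 → step 10: x=-0.115, v=-0.171, θ₁=0.027, ω₁=0.131, θ₂=0.007, ω₂=0.099
apply F[10]=+1.714 → step 11: x=-0.118, v=-0.114, θ₁=0.029, ω₁=0.077, θ₂=0.009, ω₂=0.085
apply F[11]=+1.471 → step 12: x=-0.120, v=-0.067, θ₁=0.030, ω₁=0.034, θ₂=0.011, ω₂=0.070
apply F[12]=+1.255 → step 13: x=-0.121, v=-0.027, θ₁=0.031, ω₁=-0.000, θ₂=0.012, ω₂=0.056
apply F[13]=+1.064 → step 14: x=-0.121, v=0.005, θ₁=0.030, ω₁=-0.027, θ₂=0.013, ω₂=0.043
apply F[14]=+0.897 → step 15: x=-0.121, v=0.031, θ₁=0.030, ω₁=-0.047, θ₂=0.014, ω₂=0.030
apply F[15]=+0.750 → step 16: x=-0.120, v=0.052, θ₁=0.029, ω₁=-0.062, θ₂=0.014, ω₂=0.019
apply F[16]=+0.624 → step 17: x=-0.119, v=0.068, θ₁=0.027, ω₁=-0.072, θ₂=0.014, ω₂=0.009
apply F[17]=+0.516 → step 18: x=-0.117, v=0.081, θ₁=0.026, ω₁=-0.079, θ₂=0.014, ω₂=0.001
apply F[18]=+0.423 → step 19: x=-0.116, v=0.091, θ₁=0.024, ω₁=-0.084, θ₂=0.014, ω₂=-0.007
apply F[19]=+0.343 → step 20: x=-0.114, v=0.098, θ₁=0.022, ω₁=-0.086, θ₂=0.014, ω₂=-0.014
apply F[20]=+0.276 → step 21: x=-0.112, v=0.103, θ₁=0.021, ω₁=-0.086, θ₂=0.014, ω₂=-0.019
apply F[21]=+0.219 → step 22: x=-0.110, v=0.107, θ₁=0.019, ω₁=-0.085, θ₂=0.013, ω₂=-0.024
apply F[22]=+0.169 → step 23: x=-0.107, v=0.109, θ₁=0.017, ω₁=-0.082, θ₂=0.013, ω₂=-0.027
apply F[23]=+0.128 → step 24: x=-0.105, v=0.109, θ₁=0.016, ω₁=-0.079, θ₂=0.012, ω₂=-0.030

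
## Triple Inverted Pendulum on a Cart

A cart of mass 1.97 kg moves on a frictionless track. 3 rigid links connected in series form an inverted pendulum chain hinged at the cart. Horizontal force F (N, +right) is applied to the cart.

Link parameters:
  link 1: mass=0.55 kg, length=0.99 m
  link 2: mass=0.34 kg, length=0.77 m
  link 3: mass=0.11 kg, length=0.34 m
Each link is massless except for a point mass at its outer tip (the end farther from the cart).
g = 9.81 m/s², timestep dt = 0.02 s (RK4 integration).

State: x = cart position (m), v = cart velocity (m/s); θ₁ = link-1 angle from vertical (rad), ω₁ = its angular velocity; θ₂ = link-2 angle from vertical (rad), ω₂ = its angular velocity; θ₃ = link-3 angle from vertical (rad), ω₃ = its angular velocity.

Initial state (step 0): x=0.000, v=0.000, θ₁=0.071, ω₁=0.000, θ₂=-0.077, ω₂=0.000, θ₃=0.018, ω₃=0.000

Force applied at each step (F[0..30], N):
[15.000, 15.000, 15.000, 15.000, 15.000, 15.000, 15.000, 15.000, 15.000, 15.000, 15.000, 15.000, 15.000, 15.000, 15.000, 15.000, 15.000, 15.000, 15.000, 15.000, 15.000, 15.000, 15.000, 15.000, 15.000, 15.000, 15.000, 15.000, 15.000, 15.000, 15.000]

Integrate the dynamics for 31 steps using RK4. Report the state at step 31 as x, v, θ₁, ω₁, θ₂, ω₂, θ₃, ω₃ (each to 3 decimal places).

apply F[0]=+15.000 → step 1: x=0.001, v=0.145, θ₁=0.070, ω₁=-0.108, θ₂=-0.078, ω₂=-0.078, θ₃=0.019, ω₃=0.074
apply F[1]=+15.000 → step 2: x=0.006, v=0.290, θ₁=0.067, ω₁=-0.217, θ₂=-0.080, ω₂=-0.156, θ₃=0.021, ω₃=0.150
apply F[2]=+15.000 → step 3: x=0.013, v=0.436, θ₁=0.061, ω₁=-0.327, θ₂=-0.084, ω₂=-0.233, θ₃=0.025, ω₃=0.230
apply F[3]=+15.000 → step 4: x=0.023, v=0.583, θ₁=0.054, ω₁=-0.441, θ₂=-0.089, ω₂=-0.309, θ₃=0.030, ω₃=0.316
apply F[4]=+15.000 → step 5: x=0.036, v=0.730, θ₁=0.044, ω₁=-0.558, θ₂=-0.096, ω₂=-0.384, θ₃=0.037, ω₃=0.409
apply F[5]=+15.000 → step 6: x=0.052, v=0.879, θ₁=0.031, ω₁=-0.679, θ₂=-0.105, ω₂=-0.456, θ₃=0.047, ω₃=0.511
apply F[6]=+15.000 → step 7: x=0.072, v=1.029, θ₁=0.016, ω₁=-0.806, θ₂=-0.115, ω₂=-0.526, θ₃=0.058, ω₃=0.623
apply F[7]=+15.000 → step 8: x=0.094, v=1.180, θ₁=-0.001, ω₁=-0.940, θ₂=-0.126, ω₂=-0.592, θ₃=0.072, ω₃=0.746
apply F[8]=+15.000 → step 9: x=0.119, v=1.334, θ₁=-0.021, ω₁=-1.080, θ₂=-0.138, ω₂=-0.653, θ₃=0.088, ω₃=0.878
apply F[9]=+15.000 → step 10: x=0.147, v=1.489, θ₁=-0.044, ω₁=-1.229, θ₂=-0.152, ω₂=-0.710, θ₃=0.107, ω₃=1.018
apply F[10]=+15.000 → step 11: x=0.178, v=1.645, θ₁=-0.070, ω₁=-1.387, θ₂=-0.167, ω₂=-0.759, θ₃=0.129, ω₃=1.164
apply F[11]=+15.000 → step 12: x=0.213, v=1.803, θ₁=-0.100, ω₁=-1.553, θ₂=-0.182, ω₂=-0.801, θ₃=0.153, ω₃=1.312
apply F[12]=+15.000 → step 13: x=0.250, v=1.962, θ₁=-0.133, ω₁=-1.729, θ₂=-0.199, ω₂=-0.834, θ₃=0.181, ω₃=1.454
apply F[13]=+15.000 → step 14: x=0.291, v=2.121, θ₁=-0.169, ω₁=-1.914, θ₂=-0.216, ω₂=-0.858, θ₃=0.211, ω₃=1.584
apply F[14]=+15.000 → step 15: x=0.335, v=2.281, θ₁=-0.209, ω₁=-2.108, θ₂=-0.233, ω₂=-0.872, θ₃=0.244, ω₃=1.691
apply F[15]=+15.000 → step 16: x=0.382, v=2.439, θ₁=-0.253, ω₁=-2.308, θ₂=-0.250, ω₂=-0.877, θ₃=0.279, ω₃=1.764
apply F[16]=+15.000 → step 17: x=0.433, v=2.594, θ₁=-0.302, ω₁=-2.514, θ₂=-0.268, ω₂=-0.875, θ₃=0.315, ω₃=1.791
apply F[17]=+15.000 → step 18: x=0.486, v=2.746, θ₁=-0.354, ω₁=-2.721, θ₂=-0.285, ω₂=-0.870, θ₃=0.350, ω₃=1.762
apply F[18]=+15.000 → step 19: x=0.543, v=2.891, θ₁=-0.411, ω₁=-2.929, θ₂=-0.303, ω₂=-0.865, θ₃=0.385, ω₃=1.665
apply F[19]=+15.000 → step 20: x=0.602, v=3.029, θ₁=-0.471, ω₁=-3.132, θ₂=-0.320, ω₂=-0.867, θ₃=0.416, ω₃=1.493
apply F[20]=+15.000 → step 21: x=0.664, v=3.158, θ₁=-0.536, ω₁=-3.329, θ₂=-0.337, ω₂=-0.884, θ₃=0.444, ω₃=1.244
apply F[21]=+15.000 → step 22: x=0.728, v=3.277, θ₁=-0.604, ω₁=-3.515, θ₂=-0.355, ω₂=-0.922, θ₃=0.465, ω₃=0.916
apply F[22]=+15.000 → step 23: x=0.795, v=3.384, θ₁=-0.676, ω₁=-3.688, θ₂=-0.375, ω₂=-0.989, θ₃=0.480, ω₃=0.515
apply F[23]=+15.000 → step 24: x=0.863, v=3.478, θ₁=-0.752, ω₁=-3.848, θ₂=-0.395, ω₂=-1.089, θ₃=0.486, ω₃=0.047
apply F[24]=+15.000 → step 25: x=0.934, v=3.560, θ₁=-0.830, ω₁=-3.993, θ₂=-0.418, ω₂=-1.227, θ₃=0.481, ω₃=-0.481
apply F[25]=+15.000 → step 26: x=1.006, v=3.628, θ₁=-0.911, ω₁=-4.122, θ₂=-0.445, ω₂=-1.404, θ₃=0.466, ω₃=-1.061
apply F[26]=+15.000 → step 27: x=1.079, v=3.684, θ₁=-0.995, ω₁=-4.237, θ₂=-0.475, ω₂=-1.621, θ₃=0.439, ω₃=-1.687
apply F[27]=+15.000 → step 28: x=1.153, v=3.727, θ₁=-1.081, ω₁=-4.337, θ₂=-0.510, ω₂=-1.875, θ₃=0.398, ω₃=-2.355
apply F[28]=+15.000 → step 29: x=1.228, v=3.758, θ₁=-1.168, ω₁=-4.422, θ₂=-0.550, ω₂=-2.165, θ₃=0.344, ω₃=-3.064
apply F[29]=+15.000 → step 30: x=1.303, v=3.778, θ₁=-1.257, ω₁=-4.491, θ₂=-0.596, ω₂=-2.487, θ₃=0.275, ω₃=-3.815
apply F[30]=+15.000 → step 31: x=1.379, v=3.787, θ₁=-1.348, ω₁=-4.543, θ₂=-0.650, ω₂=-2.837, θ₃=0.191, ω₃=-4.613

Answer: x=1.379, v=3.787, θ₁=-1.348, ω₁=-4.543, θ₂=-0.650, ω₂=-2.837, θ₃=0.191, ω₃=-4.613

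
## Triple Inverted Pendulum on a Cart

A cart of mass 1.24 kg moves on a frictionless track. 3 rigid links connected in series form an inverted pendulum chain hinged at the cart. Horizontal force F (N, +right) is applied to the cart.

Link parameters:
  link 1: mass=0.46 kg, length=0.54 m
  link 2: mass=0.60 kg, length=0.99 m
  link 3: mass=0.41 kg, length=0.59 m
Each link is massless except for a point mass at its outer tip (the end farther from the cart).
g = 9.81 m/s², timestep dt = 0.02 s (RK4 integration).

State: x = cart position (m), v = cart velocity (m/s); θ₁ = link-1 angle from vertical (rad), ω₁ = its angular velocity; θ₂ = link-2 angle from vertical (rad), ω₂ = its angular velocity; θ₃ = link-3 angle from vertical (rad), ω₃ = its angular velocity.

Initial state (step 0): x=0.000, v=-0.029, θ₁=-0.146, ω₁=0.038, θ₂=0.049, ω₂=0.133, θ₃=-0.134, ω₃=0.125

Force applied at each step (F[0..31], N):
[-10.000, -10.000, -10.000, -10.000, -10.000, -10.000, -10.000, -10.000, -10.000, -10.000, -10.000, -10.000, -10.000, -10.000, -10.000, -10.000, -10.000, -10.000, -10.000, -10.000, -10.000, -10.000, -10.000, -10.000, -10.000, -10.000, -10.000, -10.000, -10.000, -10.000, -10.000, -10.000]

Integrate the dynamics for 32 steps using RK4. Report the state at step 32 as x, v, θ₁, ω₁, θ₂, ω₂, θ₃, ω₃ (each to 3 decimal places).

apply F[0]=-10.000 → step 1: x=-0.002, v=-0.157, θ₁=-0.145, ω₁=0.071, θ₂=0.053, ω₂=0.278, θ₃=-0.132, ω₃=0.027
apply F[1]=-10.000 → step 2: x=-0.006, v=-0.286, θ₁=-0.143, ω₁=0.105, θ₂=0.060, ω₂=0.424, θ₃=-0.133, ω₃=-0.072
apply F[2]=-10.000 → step 3: x=-0.013, v=-0.416, θ₁=-0.141, ω₁=0.140, θ₂=0.070, ω₂=0.573, θ₃=-0.135, ω₃=-0.174
apply F[3]=-10.000 → step 4: x=-0.023, v=-0.547, θ₁=-0.138, ω₁=0.177, θ₂=0.083, ω₂=0.726, θ₃=-0.140, ω₃=-0.281
apply F[4]=-10.000 → step 5: x=-0.035, v=-0.679, θ₁=-0.134, ω₁=0.218, θ₂=0.099, ω₂=0.881, θ₃=-0.147, ω₃=-0.392
apply F[5]=-10.000 → step 6: x=-0.050, v=-0.814, θ₁=-0.129, ω₁=0.263, θ₂=0.118, ω₂=1.041, θ₃=-0.156, ω₃=-0.508
apply F[6]=-10.000 → step 7: x=-0.068, v=-0.950, θ₁=-0.123, ω₁=0.316, θ₂=0.141, ω₂=1.203, θ₃=-0.167, ω₃=-0.630
apply F[7]=-10.000 → step 8: x=-0.088, v=-1.090, θ₁=-0.116, ω₁=0.380, θ₂=0.166, ω₂=1.366, θ₃=-0.181, ω₃=-0.754
apply F[8]=-10.000 → step 9: x=-0.111, v=-1.232, θ₁=-0.108, ω₁=0.457, θ₂=0.195, ω₂=1.529, θ₃=-0.197, ω₃=-0.880
apply F[9]=-10.000 → step 10: x=-0.137, v=-1.376, θ₁=-0.098, ω₁=0.552, θ₂=0.228, ω₂=1.689, θ₃=-0.216, ω₃=-1.004
apply F[10]=-10.000 → step 11: x=-0.166, v=-1.524, θ₁=-0.086, ω₁=0.668, θ₂=0.263, ω₂=1.844, θ₃=-0.237, ω₃=-1.123
apply F[11]=-10.000 → step 12: x=-0.198, v=-1.675, θ₁=-0.071, ω₁=0.809, θ₂=0.301, ω₂=1.991, θ₃=-0.261, ω₃=-1.233
apply F[12]=-10.000 → step 13: x=-0.233, v=-1.829, θ₁=-0.053, ω₁=0.979, θ₂=0.343, ω₂=2.127, θ₃=-0.287, ω₃=-1.329
apply F[13]=-10.000 → step 14: x=-0.272, v=-1.986, θ₁=-0.031, ω₁=1.181, θ₂=0.386, ω₂=2.249, θ₃=-0.314, ω₃=-1.409
apply F[14]=-10.000 → step 15: x=-0.313, v=-2.145, θ₁=-0.006, ω₁=1.417, θ₂=0.432, ω₂=2.354, θ₃=-0.343, ω₃=-1.468
apply F[15]=-10.000 → step 16: x=-0.357, v=-2.307, θ₁=0.026, ω₁=1.690, θ₂=0.480, ω₂=2.441, θ₃=-0.373, ω₃=-1.504
apply F[16]=-10.000 → step 17: x=-0.405, v=-2.471, θ₁=0.062, ω₁=2.001, θ₂=0.530, ω₂=2.506, θ₃=-0.403, ω₃=-1.513
apply F[17]=-10.000 → step 18: x=-0.456, v=-2.636, θ₁=0.106, ω₁=2.351, θ₂=0.580, ω₂=2.547, θ₃=-0.433, ω₃=-1.493
apply F[18]=-10.000 → step 19: x=-0.511, v=-2.800, θ₁=0.157, ω₁=2.740, θ₂=0.632, ω₂=2.560, θ₃=-0.462, ω₃=-1.440
apply F[19]=-10.000 → step 20: x=-0.568, v=-2.961, θ₁=0.216, ω₁=3.166, θ₂=0.683, ω₂=2.542, θ₃=-0.490, ω₃=-1.348
apply F[20]=-10.000 → step 21: x=-0.629, v=-3.116, θ₁=0.283, ω₁=3.624, θ₂=0.733, ω₂=2.490, θ₃=-0.516, ω₃=-1.211
apply F[21]=-10.000 → step 22: x=-0.693, v=-3.258, θ₁=0.361, ω₁=4.108, θ₂=0.782, ω₂=2.405, θ₃=-0.538, ω₃=-1.023
apply F[22]=-10.000 → step 23: x=-0.759, v=-3.382, θ₁=0.448, ω₁=4.604, θ₂=0.829, ω₂=2.288, θ₃=-0.556, ω₃=-0.774
apply F[23]=-10.000 → step 24: x=-0.828, v=-3.480, θ₁=0.545, ω₁=5.095, θ₂=0.873, ω₂=2.148, θ₃=-0.569, ω₃=-0.456
apply F[24]=-10.000 → step 25: x=-0.898, v=-3.543, θ₁=0.651, ω₁=5.559, θ₂=0.915, ω₂=1.999, θ₃=-0.574, ω₃=-0.064
apply F[25]=-10.000 → step 26: x=-0.969, v=-3.565, θ₁=0.767, ω₁=5.976, θ₂=0.953, ω₂=1.862, θ₃=-0.571, ω₃=0.402
apply F[26]=-10.000 → step 27: x=-1.041, v=-3.544, θ₁=0.890, ω₁=6.326, θ₂=0.990, ω₂=1.760, θ₃=-0.558, ω₃=0.935
apply F[27]=-10.000 → step 28: x=-1.111, v=-3.482, θ₁=1.019, ω₁=6.600, θ₂=1.024, ω₂=1.711, θ₃=-0.533, ω₃=1.520
apply F[28]=-10.000 → step 29: x=-1.180, v=-3.386, θ₁=1.154, ω₁=6.798, θ₂=1.058, ω₂=1.729, θ₃=-0.497, ω₃=2.140
apply F[29]=-10.000 → step 30: x=-1.246, v=-3.264, θ₁=1.291, ω₁=6.931, θ₂=1.094, ω₂=1.816, θ₃=-0.447, ω₃=2.777
apply F[30]=-10.000 → step 31: x=-1.310, v=-3.125, θ₁=1.430, ω₁=7.007, θ₂=1.132, ω₂=1.968, θ₃=-0.385, ω₃=3.420
apply F[31]=-10.000 → step 32: x=-1.371, v=-2.976, θ₁=1.571, ω₁=7.036, θ₂=1.173, ω₂=2.179, θ₃=-0.311, ω₃=4.064

Answer: x=-1.371, v=-2.976, θ₁=1.571, ω₁=7.036, θ₂=1.173, ω₂=2.179, θ₃=-0.311, ω₃=4.064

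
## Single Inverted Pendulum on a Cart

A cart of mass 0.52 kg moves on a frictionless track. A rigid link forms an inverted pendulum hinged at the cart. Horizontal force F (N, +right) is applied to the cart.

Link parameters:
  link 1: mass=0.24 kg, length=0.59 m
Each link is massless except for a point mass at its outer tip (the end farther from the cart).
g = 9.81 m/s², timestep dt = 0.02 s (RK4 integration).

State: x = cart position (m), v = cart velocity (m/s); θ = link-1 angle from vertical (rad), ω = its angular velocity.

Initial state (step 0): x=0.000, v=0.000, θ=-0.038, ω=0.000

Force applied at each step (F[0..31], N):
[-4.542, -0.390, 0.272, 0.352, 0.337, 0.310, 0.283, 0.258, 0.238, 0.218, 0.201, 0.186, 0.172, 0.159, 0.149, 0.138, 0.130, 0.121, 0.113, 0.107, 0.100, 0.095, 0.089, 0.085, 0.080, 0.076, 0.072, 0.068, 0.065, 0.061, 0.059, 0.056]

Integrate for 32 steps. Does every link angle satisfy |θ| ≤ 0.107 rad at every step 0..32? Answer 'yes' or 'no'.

apply F[0]=-4.542 → step 1: x=-0.002, v=-0.171, θ=-0.035, ω=0.278
apply F[1]=-0.390 → step 2: x=-0.005, v=-0.183, θ=-0.030, ω=0.287
apply F[2]=+0.272 → step 3: x=-0.009, v=-0.170, θ=-0.024, ω=0.257
apply F[3]=+0.352 → step 4: x=-0.012, v=-0.155, θ=-0.019, ω=0.223
apply F[4]=+0.337 → step 5: x=-0.015, v=-0.140, θ=-0.015, ω=0.193
apply F[5]=+0.310 → step 6: x=-0.018, v=-0.127, θ=-0.012, ω=0.166
apply F[6]=+0.283 → step 7: x=-0.020, v=-0.116, θ=-0.009, ω=0.143
apply F[7]=+0.258 → step 8: x=-0.022, v=-0.105, θ=-0.006, ω=0.123
apply F[8]=+0.238 → step 9: x=-0.024, v=-0.095, θ=-0.004, ω=0.105
apply F[9]=+0.218 → step 10: x=-0.026, v=-0.087, θ=-0.002, ω=0.089
apply F[10]=+0.201 → step 11: x=-0.028, v=-0.079, θ=-0.000, ω=0.076
apply F[11]=+0.186 → step 12: x=-0.029, v=-0.072, θ=0.001, ω=0.064
apply F[12]=+0.172 → step 13: x=-0.031, v=-0.065, θ=0.003, ω=0.054
apply F[13]=+0.159 → step 14: x=-0.032, v=-0.060, θ=0.004, ω=0.045
apply F[14]=+0.149 → step 15: x=-0.033, v=-0.054, θ=0.004, ω=0.037
apply F[15]=+0.138 → step 16: x=-0.034, v=-0.049, θ=0.005, ω=0.030
apply F[16]=+0.130 → step 17: x=-0.035, v=-0.045, θ=0.006, ω=0.025
apply F[17]=+0.121 → step 18: x=-0.036, v=-0.041, θ=0.006, ω=0.020
apply F[18]=+0.113 → step 19: x=-0.037, v=-0.037, θ=0.006, ω=0.015
apply F[19]=+0.107 → step 20: x=-0.037, v=-0.033, θ=0.007, ω=0.011
apply F[20]=+0.100 → step 21: x=-0.038, v=-0.030, θ=0.007, ω=0.008
apply F[21]=+0.095 → step 22: x=-0.039, v=-0.027, θ=0.007, ω=0.005
apply F[22]=+0.089 → step 23: x=-0.039, v=-0.024, θ=0.007, ω=0.003
apply F[23]=+0.085 → step 24: x=-0.040, v=-0.022, θ=0.007, ω=0.001
apply F[24]=+0.080 → step 25: x=-0.040, v=-0.019, θ=0.007, ω=-0.001
apply F[25]=+0.076 → step 26: x=-0.040, v=-0.017, θ=0.007, ω=-0.002
apply F[26]=+0.072 → step 27: x=-0.041, v=-0.015, θ=0.007, ω=-0.004
apply F[27]=+0.068 → step 28: x=-0.041, v=-0.013, θ=0.007, ω=-0.005
apply F[28]=+0.065 → step 29: x=-0.041, v=-0.011, θ=0.007, ω=-0.006
apply F[29]=+0.061 → step 30: x=-0.041, v=-0.009, θ=0.007, ω=-0.006
apply F[30]=+0.059 → step 31: x=-0.042, v=-0.008, θ=0.007, ω=-0.007
apply F[31]=+0.056 → step 32: x=-0.042, v=-0.006, θ=0.006, ω=-0.008
Max |angle| over trajectory = 0.038 rad; bound = 0.107 → within bound.

Answer: yes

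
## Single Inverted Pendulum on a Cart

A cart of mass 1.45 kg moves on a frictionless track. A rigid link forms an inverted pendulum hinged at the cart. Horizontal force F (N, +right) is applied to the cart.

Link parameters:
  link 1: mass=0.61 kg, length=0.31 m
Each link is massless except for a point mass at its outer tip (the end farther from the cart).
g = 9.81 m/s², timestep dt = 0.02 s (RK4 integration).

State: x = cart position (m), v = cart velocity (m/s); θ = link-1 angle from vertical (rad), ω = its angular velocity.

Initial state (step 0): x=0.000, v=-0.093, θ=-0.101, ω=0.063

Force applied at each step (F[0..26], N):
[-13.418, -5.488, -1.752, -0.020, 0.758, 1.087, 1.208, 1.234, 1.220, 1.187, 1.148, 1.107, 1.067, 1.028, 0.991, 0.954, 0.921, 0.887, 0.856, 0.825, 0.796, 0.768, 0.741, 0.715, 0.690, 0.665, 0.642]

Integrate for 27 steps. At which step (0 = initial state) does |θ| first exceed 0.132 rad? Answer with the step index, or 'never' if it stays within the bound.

apply F[0]=-13.418 → step 1: x=-0.004, v=-0.269, θ=-0.095, ω=0.567
apply F[1]=-5.488 → step 2: x=-0.010, v=-0.338, θ=-0.082, ω=0.730
apply F[2]=-1.752 → step 3: x=-0.017, v=-0.356, θ=-0.067, ω=0.741
apply F[3]=-0.020 → step 4: x=-0.024, v=-0.351, θ=-0.053, ω=0.689
apply F[4]=+0.758 → step 5: x=-0.031, v=-0.337, θ=-0.040, ω=0.614
apply F[5]=+1.087 → step 6: x=-0.037, v=-0.319, θ=-0.028, ω=0.535
apply F[6]=+1.208 → step 7: x=-0.043, v=-0.301, θ=-0.018, ω=0.460
apply F[7]=+1.234 → step 8: x=-0.049, v=-0.282, θ=-0.010, ω=0.393
apply F[8]=+1.220 → step 9: x=-0.055, v=-0.265, θ=-0.003, ω=0.333
apply F[9]=+1.187 → step 10: x=-0.060, v=-0.249, θ=0.004, ω=0.281
apply F[10]=+1.148 → step 11: x=-0.065, v=-0.233, θ=0.009, ω=0.235
apply F[11]=+1.107 → step 12: x=-0.069, v=-0.219, θ=0.013, ω=0.196
apply F[12]=+1.067 → step 13: x=-0.073, v=-0.206, θ=0.017, ω=0.162
apply F[13]=+1.028 → step 14: x=-0.077, v=-0.193, θ=0.019, ω=0.132
apply F[14]=+0.991 → step 15: x=-0.081, v=-0.181, θ=0.022, ω=0.107
apply F[15]=+0.954 → step 16: x=-0.085, v=-0.170, θ=0.024, ω=0.085
apply F[16]=+0.921 → step 17: x=-0.088, v=-0.159, θ=0.025, ω=0.066
apply F[17]=+0.887 → step 18: x=-0.091, v=-0.149, θ=0.026, ω=0.050
apply F[18]=+0.856 → step 19: x=-0.094, v=-0.139, θ=0.027, ω=0.036
apply F[19]=+0.825 → step 20: x=-0.097, v=-0.130, θ=0.028, ω=0.024
apply F[20]=+0.796 → step 21: x=-0.099, v=-0.122, θ=0.028, ω=0.014
apply F[21]=+0.768 → step 22: x=-0.101, v=-0.113, θ=0.028, ω=0.005
apply F[22]=+0.741 → step 23: x=-0.104, v=-0.105, θ=0.029, ω=-0.002
apply F[23]=+0.715 → step 24: x=-0.106, v=-0.098, θ=0.028, ω=-0.008
apply F[24]=+0.690 → step 25: x=-0.108, v=-0.091, θ=0.028, ω=-0.013
apply F[25]=+0.665 → step 26: x=-0.109, v=-0.084, θ=0.028, ω=-0.018
apply F[26]=+0.642 → step 27: x=-0.111, v=-0.077, θ=0.028, ω=-0.021
max |θ| = 0.101 ≤ 0.132 over all 28 states.

Answer: never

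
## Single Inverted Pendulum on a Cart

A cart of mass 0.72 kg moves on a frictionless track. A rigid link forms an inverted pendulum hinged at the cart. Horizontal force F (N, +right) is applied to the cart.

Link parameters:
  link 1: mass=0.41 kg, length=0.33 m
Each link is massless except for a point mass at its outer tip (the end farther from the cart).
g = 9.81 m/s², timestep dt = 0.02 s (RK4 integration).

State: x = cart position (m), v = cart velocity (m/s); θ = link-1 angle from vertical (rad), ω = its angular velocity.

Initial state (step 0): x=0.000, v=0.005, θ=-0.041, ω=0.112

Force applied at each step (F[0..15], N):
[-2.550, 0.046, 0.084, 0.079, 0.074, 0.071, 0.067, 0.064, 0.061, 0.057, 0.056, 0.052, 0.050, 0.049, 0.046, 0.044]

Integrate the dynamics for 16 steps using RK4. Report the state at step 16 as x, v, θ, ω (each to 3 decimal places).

apply F[0]=-2.550 → step 1: x=-0.001, v=-0.061, θ=-0.037, ω=0.290
apply F[1]=+0.046 → step 2: x=-0.002, v=-0.056, θ=-0.032, ω=0.254
apply F[2]=+0.084 → step 3: x=-0.003, v=-0.051, θ=-0.027, ω=0.220
apply F[3]=+0.079 → step 4: x=-0.004, v=-0.046, θ=-0.023, ω=0.190
apply F[4]=+0.074 → step 5: x=-0.005, v=-0.041, θ=-0.019, ω=0.164
apply F[5]=+0.071 → step 6: x=-0.005, v=-0.037, θ=-0.016, ω=0.142
apply F[6]=+0.067 → step 7: x=-0.006, v=-0.034, θ=-0.014, ω=0.122
apply F[7]=+0.064 → step 8: x=-0.007, v=-0.031, θ=-0.011, ω=0.106
apply F[8]=+0.061 → step 9: x=-0.007, v=-0.028, θ=-0.009, ω=0.091
apply F[9]=+0.057 → step 10: x=-0.008, v=-0.025, θ=-0.008, ω=0.078
apply F[10]=+0.056 → step 11: x=-0.008, v=-0.023, θ=-0.006, ω=0.067
apply F[11]=+0.052 → step 12: x=-0.009, v=-0.021, θ=-0.005, ω=0.058
apply F[12]=+0.050 → step 13: x=-0.009, v=-0.019, θ=-0.004, ω=0.049
apply F[13]=+0.049 → step 14: x=-0.010, v=-0.017, θ=-0.003, ω=0.042
apply F[14]=+0.046 → step 15: x=-0.010, v=-0.016, θ=-0.002, ω=0.036
apply F[15]=+0.044 → step 16: x=-0.010, v=-0.014, θ=-0.001, ω=0.031

Answer: x=-0.010, v=-0.014, θ=-0.001, ω=0.031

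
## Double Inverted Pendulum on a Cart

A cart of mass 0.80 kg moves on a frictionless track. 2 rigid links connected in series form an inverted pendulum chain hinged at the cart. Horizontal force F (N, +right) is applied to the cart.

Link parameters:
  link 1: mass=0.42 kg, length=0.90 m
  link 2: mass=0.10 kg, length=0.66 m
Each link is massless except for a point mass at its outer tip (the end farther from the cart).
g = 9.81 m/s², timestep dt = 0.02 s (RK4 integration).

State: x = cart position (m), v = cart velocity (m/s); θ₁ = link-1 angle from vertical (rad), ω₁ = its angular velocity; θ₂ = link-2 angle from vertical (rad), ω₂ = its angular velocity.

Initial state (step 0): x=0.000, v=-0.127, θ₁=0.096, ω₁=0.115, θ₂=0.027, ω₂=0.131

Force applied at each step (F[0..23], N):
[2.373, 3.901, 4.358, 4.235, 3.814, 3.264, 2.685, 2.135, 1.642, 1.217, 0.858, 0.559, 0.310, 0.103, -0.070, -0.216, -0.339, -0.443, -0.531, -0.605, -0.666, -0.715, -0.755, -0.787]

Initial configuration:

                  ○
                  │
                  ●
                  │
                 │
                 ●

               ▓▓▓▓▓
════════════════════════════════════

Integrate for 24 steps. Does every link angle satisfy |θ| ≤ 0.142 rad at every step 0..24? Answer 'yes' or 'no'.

Answer: yes

Derivation:
apply F[0]=+2.373 → step 1: x=-0.002, v=-0.080, θ₁=0.098, ω₁=0.088, θ₂=0.029, ω₂=0.105
apply F[1]=+3.901 → step 2: x=-0.003, v=0.004, θ₁=0.099, ω₁=0.020, θ₂=0.031, ω₂=0.079
apply F[2]=+4.358 → step 3: x=-0.002, v=0.100, θ₁=0.099, ω₁=-0.061, θ₂=0.033, ω₂=0.054
apply F[3]=+4.235 → step 4: x=0.001, v=0.193, θ₁=0.097, ω₁=-0.139, θ₂=0.033, ω₂=0.029
apply F[4]=+3.814 → step 5: x=0.006, v=0.276, θ₁=0.093, ω₁=-0.207, θ₂=0.034, ω₂=0.005
apply F[5]=+3.264 → step 6: x=0.012, v=0.346, θ₁=0.089, ω₁=-0.261, θ₂=0.034, ω₂=-0.016
apply F[6]=+2.685 → step 7: x=0.020, v=0.402, θ₁=0.083, ω₁=-0.302, θ₂=0.033, ω₂=-0.036
apply F[7]=+2.135 → step 8: x=0.028, v=0.445, θ₁=0.077, ω₁=-0.330, θ₂=0.032, ω₂=-0.053
apply F[8]=+1.642 → step 9: x=0.037, v=0.477, θ₁=0.070, ω₁=-0.347, θ₂=0.031, ω₂=-0.068
apply F[9]=+1.217 → step 10: x=0.047, v=0.499, θ₁=0.063, ω₁=-0.355, θ₂=0.029, ω₂=-0.082
apply F[10]=+0.858 → step 11: x=0.057, v=0.513, θ₁=0.056, ω₁=-0.356, θ₂=0.028, ω₂=-0.093
apply F[11]=+0.559 → step 12: x=0.067, v=0.520, θ₁=0.049, ω₁=-0.351, θ₂=0.026, ω₂=-0.102
apply F[12]=+0.310 → step 13: x=0.078, v=0.522, θ₁=0.042, ω₁=-0.343, θ₂=0.024, ω₂=-0.110
apply F[13]=+0.103 → step 14: x=0.088, v=0.520, θ₁=0.035, ω₁=-0.331, θ₂=0.021, ω₂=-0.115
apply F[14]=-0.070 → step 15: x=0.099, v=0.514, θ₁=0.029, ω₁=-0.317, θ₂=0.019, ω₂=-0.120
apply F[15]=-0.216 → step 16: x=0.109, v=0.505, θ₁=0.022, ω₁=-0.301, θ₂=0.017, ω₂=-0.122
apply F[16]=-0.339 → step 17: x=0.119, v=0.494, θ₁=0.017, ω₁=-0.285, θ₂=0.014, ω₂=-0.124
apply F[17]=-0.443 → step 18: x=0.128, v=0.482, θ₁=0.011, ω₁=-0.268, θ₂=0.012, ω₂=-0.124
apply F[18]=-0.531 → step 19: x=0.138, v=0.467, θ₁=0.006, ω₁=-0.250, θ₂=0.009, ω₂=-0.124
apply F[19]=-0.605 → step 20: x=0.147, v=0.452, θ₁=0.001, ω₁=-0.232, θ₂=0.007, ω₂=-0.122
apply F[20]=-0.666 → step 21: x=0.156, v=0.435, θ₁=-0.003, ω₁=-0.214, θ₂=0.004, ω₂=-0.119
apply F[21]=-0.715 → step 22: x=0.165, v=0.418, θ₁=-0.008, ω₁=-0.197, θ₂=0.002, ω₂=-0.116
apply F[22]=-0.755 → step 23: x=0.173, v=0.400, θ₁=-0.011, ω₁=-0.180, θ₂=-0.000, ω₂=-0.112
apply F[23]=-0.787 → step 24: x=0.181, v=0.382, θ₁=-0.015, ω₁=-0.163, θ₂=-0.003, ω₂=-0.108
Max |angle| over trajectory = 0.099 rad; bound = 0.142 → within bound.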